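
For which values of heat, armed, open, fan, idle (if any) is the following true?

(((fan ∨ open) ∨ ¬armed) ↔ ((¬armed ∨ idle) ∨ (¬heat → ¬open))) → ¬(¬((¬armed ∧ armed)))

heat: False; armed: True; open: False; fan: False; idle: False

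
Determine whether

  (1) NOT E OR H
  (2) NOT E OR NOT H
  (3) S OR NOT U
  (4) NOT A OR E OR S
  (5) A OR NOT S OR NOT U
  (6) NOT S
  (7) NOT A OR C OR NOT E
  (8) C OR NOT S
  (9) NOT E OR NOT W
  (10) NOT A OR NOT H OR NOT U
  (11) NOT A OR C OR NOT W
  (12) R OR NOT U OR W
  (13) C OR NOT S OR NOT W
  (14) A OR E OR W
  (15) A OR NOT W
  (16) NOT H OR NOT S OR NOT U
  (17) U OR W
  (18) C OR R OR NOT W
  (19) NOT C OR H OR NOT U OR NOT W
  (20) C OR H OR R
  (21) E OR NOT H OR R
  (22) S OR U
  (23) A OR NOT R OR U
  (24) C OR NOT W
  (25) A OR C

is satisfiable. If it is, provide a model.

Case S = True:
  Clause (NOT S) is falsified — contradiction.
Case S = False:
  (S OR NOT U) forces U = False.
  Clause (S OR U) is falsified — contradiction.
Both cases fail, so the formula is unsatisfiable.

No satisfying assignment exists.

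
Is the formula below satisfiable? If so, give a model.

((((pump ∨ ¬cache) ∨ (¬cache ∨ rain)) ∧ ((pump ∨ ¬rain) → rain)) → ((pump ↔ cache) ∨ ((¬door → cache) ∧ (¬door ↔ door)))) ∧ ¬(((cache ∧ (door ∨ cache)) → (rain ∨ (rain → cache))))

The conjunct ¬(((cache ∧ (door ∨ cache)) → (rain ∨ (rain → cache)))) is unsatisfiable on its own:
  cache=F, door=F, rain=F: evaluates to False.
  cache=F, door=F, rain=T: evaluates to False.
  cache=F, door=T, rain=F: evaluates to False.
  cache=F, door=T, rain=T: evaluates to False.
  cache=T, door=F, rain=F: evaluates to False.
  cache=T, door=F, rain=T: evaluates to False.
  cache=T, door=T, rain=F: evaluates to False.
  cache=T, door=T, rain=T: evaluates to False.
So the whole conjunction is unsatisfiable.

UNSATISFIABLE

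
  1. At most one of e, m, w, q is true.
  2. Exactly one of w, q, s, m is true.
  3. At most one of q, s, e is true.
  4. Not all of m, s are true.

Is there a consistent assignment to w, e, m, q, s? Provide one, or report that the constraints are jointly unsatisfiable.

w = False, e = False, m = True, q = False, s = False

  (1) {e, m, w, q}: 1 true — at most one ✓
  (2) {w, q, s, m}: 1 true — exactly one ✓
  (3) {q, s, e}: 0 true — at most one ✓
  (4) {m, s}: 1/2 true — not all ✓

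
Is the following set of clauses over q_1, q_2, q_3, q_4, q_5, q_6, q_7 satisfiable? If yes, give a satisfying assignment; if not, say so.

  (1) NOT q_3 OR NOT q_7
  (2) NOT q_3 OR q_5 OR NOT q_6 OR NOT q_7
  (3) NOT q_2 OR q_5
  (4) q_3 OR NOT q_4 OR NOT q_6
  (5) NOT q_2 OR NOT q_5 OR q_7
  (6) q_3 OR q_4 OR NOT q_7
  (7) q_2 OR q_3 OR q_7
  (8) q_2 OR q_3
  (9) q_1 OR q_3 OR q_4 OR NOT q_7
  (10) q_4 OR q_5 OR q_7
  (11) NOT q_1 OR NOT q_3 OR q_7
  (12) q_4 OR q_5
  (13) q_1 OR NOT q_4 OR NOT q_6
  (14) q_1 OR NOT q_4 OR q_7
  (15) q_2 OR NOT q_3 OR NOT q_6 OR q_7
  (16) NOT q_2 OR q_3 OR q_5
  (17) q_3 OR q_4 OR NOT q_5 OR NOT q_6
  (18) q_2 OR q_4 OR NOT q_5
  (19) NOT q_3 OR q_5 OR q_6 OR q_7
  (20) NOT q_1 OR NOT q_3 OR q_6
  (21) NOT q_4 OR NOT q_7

Case q_2 = True:
  (NOT q_2 OR q_5) forces q_5 = True.
  (NOT q_2 OR NOT q_5 OR q_7) forces q_7 = True.
  (NOT q_3 OR NOT q_7) forces q_3 = False.
  (q_3 OR q_4 OR NOT q_7) forces q_4 = True.
  Clause (NOT q_4 OR NOT q_7) is falsified — contradiction.
Case q_2 = False:
  (q_2 OR q_3) forces q_3 = True.
  (NOT q_3 OR NOT q_7) forces q_7 = False.
  (NOT q_1 OR NOT q_3 OR q_7) forces q_1 = False.
  (q_1 OR NOT q_4 OR q_7) forces q_4 = False.
  (q_4 OR q_5 OR q_7) forces q_5 = True.
  Clause (q_2 OR q_4 OR NOT q_5) is falsified — contradiction.
Both cases fail, so the formula is unsatisfiable.

Unsatisfiable — no assignment works.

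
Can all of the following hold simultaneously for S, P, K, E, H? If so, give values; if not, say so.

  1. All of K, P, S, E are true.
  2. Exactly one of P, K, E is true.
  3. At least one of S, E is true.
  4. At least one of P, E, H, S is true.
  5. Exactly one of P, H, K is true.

Unsatisfiable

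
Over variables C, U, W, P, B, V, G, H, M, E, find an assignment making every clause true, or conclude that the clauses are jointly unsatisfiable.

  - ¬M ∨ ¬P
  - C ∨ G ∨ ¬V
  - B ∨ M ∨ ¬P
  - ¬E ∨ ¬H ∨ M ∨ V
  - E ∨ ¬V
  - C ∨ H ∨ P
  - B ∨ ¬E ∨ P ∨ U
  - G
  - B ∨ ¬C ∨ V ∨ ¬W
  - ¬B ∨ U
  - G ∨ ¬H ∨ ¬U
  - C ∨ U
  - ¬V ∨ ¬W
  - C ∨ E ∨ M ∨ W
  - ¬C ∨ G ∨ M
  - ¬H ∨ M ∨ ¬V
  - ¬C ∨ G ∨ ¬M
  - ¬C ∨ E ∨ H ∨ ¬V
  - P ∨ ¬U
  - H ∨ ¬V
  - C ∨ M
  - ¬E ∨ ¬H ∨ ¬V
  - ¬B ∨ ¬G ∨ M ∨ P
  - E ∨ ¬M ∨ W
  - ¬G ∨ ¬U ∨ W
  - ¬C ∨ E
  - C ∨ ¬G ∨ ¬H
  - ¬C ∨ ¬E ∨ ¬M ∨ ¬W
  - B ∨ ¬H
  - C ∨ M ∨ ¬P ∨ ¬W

C: True; U: True; W: True; P: True; B: True; V: False; G: True; H: False; M: False; E: True

Unit clause (G) forces G = True.
Try C = False:
  (C ∨ U) forces U = True.
  (P ∨ ¬U) forces P = True.
  (¬M ∨ ¬P) forces M = False.
  clause (C ∨ M) is falsified — backtrack.
So C = True.
  then (¬C ∨ E) forces E = True.
Set U = True.
  then (P ∨ ¬U) forces P = True.
  then (¬G ∨ ¬U ∨ W) forces W = True.
  then (¬C ∨ ¬E ∨ ¬M ∨ ¬W) forces M = False.
  then (B ∨ M ∨ ¬P) forces B = True.
  then (¬V ∨ ¬W) forces V = False.
  then (¬E ∨ ¬H ∨ M ∨ V) forces H = False.
All clauses satisfied.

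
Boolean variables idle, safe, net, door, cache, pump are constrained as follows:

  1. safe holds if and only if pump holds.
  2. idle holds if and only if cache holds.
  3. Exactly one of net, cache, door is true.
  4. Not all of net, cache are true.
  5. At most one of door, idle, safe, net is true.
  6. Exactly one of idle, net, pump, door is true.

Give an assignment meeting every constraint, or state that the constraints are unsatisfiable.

idle=T, safe=F, net=F, door=F, cache=T, pump=F

  (1) safe=F, pump=F — same ✓
  (2) idle=T, cache=T — same ✓
  (3) {net, cache, door}: 1 true — exactly one ✓
  (4) {net, cache}: 1/2 true — not all ✓
  (5) {door, idle, safe, net}: 1 true — at most one ✓
  (6) {idle, net, pump, door}: 1 true — exactly one ✓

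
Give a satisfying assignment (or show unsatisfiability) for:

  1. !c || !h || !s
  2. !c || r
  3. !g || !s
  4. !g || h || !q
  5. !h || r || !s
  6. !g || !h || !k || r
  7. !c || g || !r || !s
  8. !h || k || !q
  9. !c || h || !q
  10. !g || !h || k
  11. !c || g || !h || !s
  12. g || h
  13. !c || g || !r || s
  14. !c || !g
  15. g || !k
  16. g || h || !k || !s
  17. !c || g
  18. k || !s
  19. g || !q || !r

Set k = True.
  then (g || !k) forces g = True.
  then (!g || !s) forces s = False.
  then (!c || !g) forces c = False.
Set h = False.
  then (!g || h || !q) forces q = False.
Set r = True.
All clauses satisfied.

k = True, s = False, c = False, h = False, g = True, r = True, q = False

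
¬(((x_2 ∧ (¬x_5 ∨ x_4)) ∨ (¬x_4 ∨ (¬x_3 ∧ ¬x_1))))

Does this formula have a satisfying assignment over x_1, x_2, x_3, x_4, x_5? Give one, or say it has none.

x_1 = True, x_2 = False, x_3 = True, x_4 = True, x_5 = False

  ¬(((x_2 ∧ (¬x_5 ∨ x_4)) ∨ (¬x_4 ∨ (¬x_3 ∧ ¬x_1)))) = True
    (x_2 ∧ (¬x_5 ∨ x_4)) ∨ (¬x_4 ∨ (¬x_3 ∧ ¬x_1)) = False
      x_2 ∧ (¬x_5 ∨ x_4) = False
        ¬x_5 ∨ x_4 = True
          ¬x_5 = True
      ¬x_4 ∨ (¬x_3 ∧ ¬x_1) = False
        ¬x_4 = False
        ¬x_3 ∧ ¬x_1 = False
          ¬x_3 = False
          ¬x_1 = False
The formula evaluates to True.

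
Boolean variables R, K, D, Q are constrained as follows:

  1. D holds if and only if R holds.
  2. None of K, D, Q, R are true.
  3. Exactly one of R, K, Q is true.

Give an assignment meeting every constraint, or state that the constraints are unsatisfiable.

Unsatisfiable — no assignment works.

Case R = True:
  Constraint (2) is violated (R=T) — contradiction.
Case R = False:
  (1) with R=F forces D = False.
  (2) forces K = False.
  (2) forces Q = False.
  Constraint (3) is violated (R=F, K=F, Q=F) — contradiction.
Both cases fail — unsatisfiable.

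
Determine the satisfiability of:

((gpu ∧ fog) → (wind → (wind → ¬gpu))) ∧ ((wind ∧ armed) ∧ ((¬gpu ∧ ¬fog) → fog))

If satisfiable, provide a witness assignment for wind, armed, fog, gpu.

wind = True, armed = True, fog = False, gpu = True

  (gpu ∧ fog) → (wind → (wind → ¬gpu)) = True
    gpu ∧ fog = False
    wind → (wind → ¬gpu) = False
      wind → ¬gpu = False
        ¬gpu = False
  (wind ∧ armed) ∧ ((¬gpu ∧ ¬fog) → fog) = True
    wind ∧ armed = True
    (¬gpu ∧ ¬fog) → fog = True
      ¬gpu ∧ ¬fog = False
        ¬gpu = False
        ¬fog = True
Both conjuncts True, so the formula holds.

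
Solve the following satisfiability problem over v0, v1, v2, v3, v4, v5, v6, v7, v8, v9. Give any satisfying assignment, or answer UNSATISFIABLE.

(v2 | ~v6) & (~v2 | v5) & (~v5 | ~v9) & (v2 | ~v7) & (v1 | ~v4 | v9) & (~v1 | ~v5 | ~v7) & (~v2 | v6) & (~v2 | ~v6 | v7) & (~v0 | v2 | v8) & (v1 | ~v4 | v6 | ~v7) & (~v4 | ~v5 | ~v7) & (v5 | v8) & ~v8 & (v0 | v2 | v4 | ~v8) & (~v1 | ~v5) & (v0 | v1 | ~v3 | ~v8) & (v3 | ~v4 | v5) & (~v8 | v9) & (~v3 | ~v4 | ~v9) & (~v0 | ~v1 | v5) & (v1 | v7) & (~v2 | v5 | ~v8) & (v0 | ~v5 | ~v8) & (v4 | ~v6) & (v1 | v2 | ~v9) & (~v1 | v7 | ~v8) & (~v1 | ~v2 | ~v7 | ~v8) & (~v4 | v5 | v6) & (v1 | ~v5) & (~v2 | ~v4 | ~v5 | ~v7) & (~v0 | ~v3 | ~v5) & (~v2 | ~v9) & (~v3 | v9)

Case v8 = True:
  Clause (~v8) is falsified — contradiction.
Case v8 = False:
  (v5 | v8) forces v5 = True.
  (~v5 | ~v9) forces v9 = False.
  (~v1 | ~v5) forces v1 = False.
  Clause (v1 | ~v5) is falsified — contradiction.
Both cases fail, so the formula is unsatisfiable.

Unsatisfiable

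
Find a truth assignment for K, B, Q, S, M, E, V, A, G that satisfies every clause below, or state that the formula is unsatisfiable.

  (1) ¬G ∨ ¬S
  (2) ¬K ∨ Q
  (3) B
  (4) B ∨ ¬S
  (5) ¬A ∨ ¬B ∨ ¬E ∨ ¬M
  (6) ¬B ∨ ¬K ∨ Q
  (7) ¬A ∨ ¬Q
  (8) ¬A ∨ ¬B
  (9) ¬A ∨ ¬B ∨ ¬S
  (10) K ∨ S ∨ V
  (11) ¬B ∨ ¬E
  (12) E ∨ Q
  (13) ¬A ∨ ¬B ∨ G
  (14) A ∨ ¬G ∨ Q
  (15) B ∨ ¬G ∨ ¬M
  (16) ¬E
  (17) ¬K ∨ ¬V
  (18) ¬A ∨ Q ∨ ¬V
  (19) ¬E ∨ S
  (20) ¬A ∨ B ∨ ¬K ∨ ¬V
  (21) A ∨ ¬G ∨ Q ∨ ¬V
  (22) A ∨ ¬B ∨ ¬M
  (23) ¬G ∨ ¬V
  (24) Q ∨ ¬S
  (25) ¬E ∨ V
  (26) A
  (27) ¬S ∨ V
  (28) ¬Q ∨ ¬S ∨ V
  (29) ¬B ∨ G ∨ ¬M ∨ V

Case B = True:
  (¬A ∨ ¬B) forces A = False.
  Clause (A) is falsified — contradiction.
Case B = False:
  Clause (B) is falsified — contradiction.
Both cases fail, so the formula is unsatisfiable.

No satisfying assignment exists.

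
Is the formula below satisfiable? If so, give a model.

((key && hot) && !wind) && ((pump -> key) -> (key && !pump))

hot=T; pump=F; wind=F; key=T

  (key && hot) && !wind = True
    key && hot = True
    !wind = True
  (pump -> key) -> (key && !pump) = True
    pump -> key = True
    key && !pump = True
      !pump = True
Both conjuncts True, so the formula holds.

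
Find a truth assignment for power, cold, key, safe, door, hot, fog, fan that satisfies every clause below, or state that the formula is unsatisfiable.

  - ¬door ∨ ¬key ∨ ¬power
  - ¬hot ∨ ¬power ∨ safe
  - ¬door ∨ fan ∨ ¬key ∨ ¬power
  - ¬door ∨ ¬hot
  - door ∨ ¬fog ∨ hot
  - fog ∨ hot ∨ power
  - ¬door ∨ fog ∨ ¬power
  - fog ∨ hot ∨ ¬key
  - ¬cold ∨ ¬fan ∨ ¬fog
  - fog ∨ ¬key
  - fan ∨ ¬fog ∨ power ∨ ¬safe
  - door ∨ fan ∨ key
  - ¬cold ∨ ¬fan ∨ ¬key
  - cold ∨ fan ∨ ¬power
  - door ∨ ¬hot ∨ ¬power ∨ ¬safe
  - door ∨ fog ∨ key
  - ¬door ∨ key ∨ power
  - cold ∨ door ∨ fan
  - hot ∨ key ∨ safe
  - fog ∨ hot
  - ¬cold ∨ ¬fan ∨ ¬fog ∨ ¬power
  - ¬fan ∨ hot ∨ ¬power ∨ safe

Set power = False.
Set cold = True.
Try key = False:
  (¬door ∨ key ∨ power) forces door = False.
  (door ∨ fan ∨ key) forces fan = True.
  (¬cold ∨ ¬fan ∨ ¬fog) forces fog = False.
  clause (door ∨ fog ∨ key) is falsified — backtrack.
So key = True.
  then (fog ∨ ¬key) forces fog = True.
  then (¬cold ∨ ¬fan ∨ ¬key) forces fan = False.
  then (fan ∨ ¬fog ∨ power ∨ ¬safe) forces safe = False.
Set door = True.
  then (¬door ∨ ¬hot) forces hot = False.
All clauses satisfied.

power = False; cold = True; key = True; safe = False; door = True; hot = False; fog = True; fan = False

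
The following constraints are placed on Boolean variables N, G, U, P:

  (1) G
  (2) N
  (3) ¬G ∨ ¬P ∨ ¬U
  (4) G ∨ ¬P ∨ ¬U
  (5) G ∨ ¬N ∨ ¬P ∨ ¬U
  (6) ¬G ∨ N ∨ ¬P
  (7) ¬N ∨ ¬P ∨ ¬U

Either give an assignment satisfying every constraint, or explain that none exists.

Unit clause (G) forces G = True.
Unit clause (N) forces N = True.
Set U = True.
  then (¬G ∨ ¬P ∨ ¬U) forces P = False.
All clauses satisfied.

N: True, G: True, U: True, P: False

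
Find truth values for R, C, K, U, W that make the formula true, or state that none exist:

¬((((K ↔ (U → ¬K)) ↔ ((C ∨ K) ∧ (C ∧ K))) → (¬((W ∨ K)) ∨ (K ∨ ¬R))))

R = True, C = True, K = False, U = False, W = True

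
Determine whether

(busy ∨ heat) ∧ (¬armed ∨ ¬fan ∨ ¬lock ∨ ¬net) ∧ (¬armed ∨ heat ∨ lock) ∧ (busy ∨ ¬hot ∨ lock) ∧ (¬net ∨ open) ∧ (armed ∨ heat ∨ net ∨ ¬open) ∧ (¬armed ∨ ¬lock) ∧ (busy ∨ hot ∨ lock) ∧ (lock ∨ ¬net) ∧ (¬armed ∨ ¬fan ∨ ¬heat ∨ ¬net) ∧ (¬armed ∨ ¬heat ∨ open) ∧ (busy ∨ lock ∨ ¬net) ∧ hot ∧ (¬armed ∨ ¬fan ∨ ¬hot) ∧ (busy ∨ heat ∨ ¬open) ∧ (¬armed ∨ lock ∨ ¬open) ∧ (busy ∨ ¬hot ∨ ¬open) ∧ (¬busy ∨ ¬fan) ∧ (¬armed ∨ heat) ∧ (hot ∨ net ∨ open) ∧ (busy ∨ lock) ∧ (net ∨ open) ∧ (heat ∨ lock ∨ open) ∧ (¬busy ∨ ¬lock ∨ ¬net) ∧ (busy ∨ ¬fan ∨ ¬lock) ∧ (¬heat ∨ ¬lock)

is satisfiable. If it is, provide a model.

heat = True, armed = False, hot = True, fan = False, busy = True, lock = False, net = False, open = True

Unit clause (hot) forces hot = True.
Set heat = True.
  then (¬heat ∨ ¬lock) forces lock = False.
  then (busy ∨ ¬hot ∨ lock) forces busy = True.
  then (lock ∨ ¬net) forces net = False.
  then (¬busy ∨ ¬fan) forces fan = False.
  then (net ∨ open) forces open = True.
  then (¬armed ∨ lock ∨ ¬open) forces armed = False.
All clauses satisfied.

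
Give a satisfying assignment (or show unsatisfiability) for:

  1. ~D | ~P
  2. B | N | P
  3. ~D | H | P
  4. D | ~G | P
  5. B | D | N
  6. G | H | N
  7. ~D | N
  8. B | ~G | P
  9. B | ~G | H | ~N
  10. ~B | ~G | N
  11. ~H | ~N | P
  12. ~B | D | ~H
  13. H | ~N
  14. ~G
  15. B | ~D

Unit clause (~G) forces G = False.
Set P = True.
  then (~D | ~P) forces D = False.
Try N = False:
  (B | D | N) forces B = True.
  (G | H | N) forces H = True.
  clause (~B | D | ~H) is falsified — backtrack.
So N = True.
  then (H | ~N) forces H = True.
  then (~B | D | ~H) forces B = False.
All clauses satisfied.

P=T; N=T; H=T; D=F; B=F; G=F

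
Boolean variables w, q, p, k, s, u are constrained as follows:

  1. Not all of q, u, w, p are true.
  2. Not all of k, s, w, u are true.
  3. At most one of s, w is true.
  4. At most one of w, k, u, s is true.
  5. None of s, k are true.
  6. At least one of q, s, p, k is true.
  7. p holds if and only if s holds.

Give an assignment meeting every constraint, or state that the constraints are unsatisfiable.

w: False; q: True; p: False; k: False; s: False; u: False

  (1) {q, u, w, p}: 1/4 true — not all ✓
  (2) {k, s, w, u}: 0/4 true — not all ✓
  (3) {s, w}: 0 true — at most one ✓
  (4) {w, k, u, s}: 0 true — at most one ✓
  (5) {s, k}: 0 true — none ✓
  (6) {q, s, p, k}: 1 true — at least one ✓
  (7) p=F, s=F — same ✓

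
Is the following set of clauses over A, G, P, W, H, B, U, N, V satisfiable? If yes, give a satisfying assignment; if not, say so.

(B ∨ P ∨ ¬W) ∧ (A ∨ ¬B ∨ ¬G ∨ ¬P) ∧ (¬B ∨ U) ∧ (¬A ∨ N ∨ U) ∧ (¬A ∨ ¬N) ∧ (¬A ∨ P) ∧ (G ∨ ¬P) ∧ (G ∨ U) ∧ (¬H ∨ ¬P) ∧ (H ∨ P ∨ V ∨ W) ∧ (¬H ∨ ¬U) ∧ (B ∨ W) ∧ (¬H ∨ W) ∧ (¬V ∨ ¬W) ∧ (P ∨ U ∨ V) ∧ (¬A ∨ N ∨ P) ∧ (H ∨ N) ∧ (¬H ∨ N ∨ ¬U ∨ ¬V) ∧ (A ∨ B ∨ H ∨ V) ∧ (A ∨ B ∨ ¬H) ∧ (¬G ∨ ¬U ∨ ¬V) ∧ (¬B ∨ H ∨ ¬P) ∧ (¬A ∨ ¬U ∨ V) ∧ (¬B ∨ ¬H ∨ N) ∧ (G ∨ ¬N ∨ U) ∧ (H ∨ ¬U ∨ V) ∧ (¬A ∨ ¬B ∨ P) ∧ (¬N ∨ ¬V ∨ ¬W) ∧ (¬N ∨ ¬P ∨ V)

A = False; G = False; P = False; W = False; H = False; B = True; U = True; N = True; V = True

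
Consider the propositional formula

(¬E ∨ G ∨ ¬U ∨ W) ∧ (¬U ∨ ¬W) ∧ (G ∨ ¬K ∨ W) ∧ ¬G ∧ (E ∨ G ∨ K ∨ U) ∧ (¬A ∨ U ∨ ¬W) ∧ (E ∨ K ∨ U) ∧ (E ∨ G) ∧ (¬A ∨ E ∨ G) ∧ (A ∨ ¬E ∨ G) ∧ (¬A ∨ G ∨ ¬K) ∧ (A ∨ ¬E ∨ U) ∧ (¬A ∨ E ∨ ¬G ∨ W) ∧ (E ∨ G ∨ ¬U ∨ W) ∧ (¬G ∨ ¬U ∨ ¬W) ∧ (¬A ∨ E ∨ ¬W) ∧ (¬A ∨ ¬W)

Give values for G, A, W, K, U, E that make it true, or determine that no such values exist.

G = False; A = True; W = False; K = False; U = False; E = True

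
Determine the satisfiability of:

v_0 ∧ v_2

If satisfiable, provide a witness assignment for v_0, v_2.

v_0: True; v_2: True

Both conjuncts True, so the formula holds.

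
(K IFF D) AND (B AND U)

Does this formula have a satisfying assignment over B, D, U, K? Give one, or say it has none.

B = True, D = False, U = True, K = False

  K IFF D = True
  B AND U = True
Both conjuncts True, so the formula holds.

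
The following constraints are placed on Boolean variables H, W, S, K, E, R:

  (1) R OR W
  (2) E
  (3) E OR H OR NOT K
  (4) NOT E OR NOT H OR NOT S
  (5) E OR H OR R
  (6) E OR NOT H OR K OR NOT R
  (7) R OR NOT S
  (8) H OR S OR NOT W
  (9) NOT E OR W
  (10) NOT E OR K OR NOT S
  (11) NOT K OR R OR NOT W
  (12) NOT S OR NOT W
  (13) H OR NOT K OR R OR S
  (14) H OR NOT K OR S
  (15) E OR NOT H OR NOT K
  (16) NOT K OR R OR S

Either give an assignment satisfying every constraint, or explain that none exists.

H = True; W = True; S = False; K = False; E = True; R = True

Unit clause (E) forces E = True.
In (NOT E OR W) only W is left, so W = True.
In (NOT S OR NOT W) only NOT S is left, so S = False.
In (H OR S OR NOT W) only H is left, so H = True.
Set K = False.
Set R = True.
All clauses satisfied.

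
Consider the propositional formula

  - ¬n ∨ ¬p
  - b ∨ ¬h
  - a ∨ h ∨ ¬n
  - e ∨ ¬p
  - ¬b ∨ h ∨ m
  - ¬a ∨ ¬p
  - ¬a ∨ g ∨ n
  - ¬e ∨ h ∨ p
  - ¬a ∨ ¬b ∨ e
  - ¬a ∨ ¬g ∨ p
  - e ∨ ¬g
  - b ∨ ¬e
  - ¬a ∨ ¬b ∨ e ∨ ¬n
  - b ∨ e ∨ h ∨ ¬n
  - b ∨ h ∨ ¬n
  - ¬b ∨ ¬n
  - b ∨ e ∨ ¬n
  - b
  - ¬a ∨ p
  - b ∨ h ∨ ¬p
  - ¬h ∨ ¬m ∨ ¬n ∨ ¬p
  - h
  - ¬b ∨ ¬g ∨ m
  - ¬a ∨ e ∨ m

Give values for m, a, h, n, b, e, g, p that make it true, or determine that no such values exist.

m: False; a: False; h: True; n: False; b: True; e: True; g: False; p: False

Unit clause (b) forces b = True.
Unit clause (h) forces h = True.
In (¬b ∨ ¬n) only ¬n is left, so n = False.
Set m = False.
  then (¬b ∨ ¬g ∨ m) forces g = False.
  then (¬a ∨ g ∨ n) forces a = False.
Set e = True.
Set p = False.
All clauses satisfied.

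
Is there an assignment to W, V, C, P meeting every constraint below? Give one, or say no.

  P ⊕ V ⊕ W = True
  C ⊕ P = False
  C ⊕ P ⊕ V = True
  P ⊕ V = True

W = False, V = True, C = False, P = False

P ⊕ V ⊕ W = F ⊕ T ⊕ F = True ✓
C ⊕ P = F ⊕ F = False ✓
C ⊕ P ⊕ V = F ⊕ F ⊕ T = True ✓
P ⊕ V = F ⊕ T = True ✓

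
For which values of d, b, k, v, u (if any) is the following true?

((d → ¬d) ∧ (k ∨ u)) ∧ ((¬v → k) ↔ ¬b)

d = False, b = False, k = True, v = False, u = False

  (d → ¬d) ∧ (k ∨ u) = True
    d → ¬d = True
      ¬d = True
    k ∨ u = True
  (¬v → k) ↔ ¬b = True
    ¬v → k = True
      ¬v = True
    ¬b = True
Both conjuncts True, so the formula holds.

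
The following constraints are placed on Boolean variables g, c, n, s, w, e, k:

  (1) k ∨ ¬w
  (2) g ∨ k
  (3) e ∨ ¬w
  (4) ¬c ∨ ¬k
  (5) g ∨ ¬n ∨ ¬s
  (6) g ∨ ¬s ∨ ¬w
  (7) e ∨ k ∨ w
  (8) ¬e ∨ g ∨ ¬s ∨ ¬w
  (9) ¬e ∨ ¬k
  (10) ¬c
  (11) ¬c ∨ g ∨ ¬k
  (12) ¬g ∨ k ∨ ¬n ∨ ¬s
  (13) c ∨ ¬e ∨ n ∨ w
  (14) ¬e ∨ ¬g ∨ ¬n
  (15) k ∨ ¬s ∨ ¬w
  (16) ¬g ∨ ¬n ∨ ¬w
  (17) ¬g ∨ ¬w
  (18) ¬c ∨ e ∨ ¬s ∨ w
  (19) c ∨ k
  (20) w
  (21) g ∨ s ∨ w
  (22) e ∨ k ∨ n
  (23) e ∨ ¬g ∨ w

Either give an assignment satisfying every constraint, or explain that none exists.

Case w = True:
  (k ∨ ¬w) forces k = True.
  (e ∨ ¬w) forces e = True.
  Clause (¬e ∨ ¬k) is falsified — contradiction.
Case w = False:
  Clause (w) is falsified — contradiction.
Both cases fail, so the formula is unsatisfiable.

No satisfying assignment exists.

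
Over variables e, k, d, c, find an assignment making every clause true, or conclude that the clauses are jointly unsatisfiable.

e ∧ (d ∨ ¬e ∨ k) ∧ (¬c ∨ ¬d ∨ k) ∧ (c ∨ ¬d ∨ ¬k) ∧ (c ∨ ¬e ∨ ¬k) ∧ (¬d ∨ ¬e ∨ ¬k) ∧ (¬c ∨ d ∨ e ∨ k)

e = True; k = False; d = True; c = False

Unit clause (e) forces e = True.
Set k = False.
  then (d ∨ ¬e ∨ k) forces d = True.
  then (¬c ∨ ¬d ∨ k) forces c = False.
Check each clause:
  (e): e holds.
  (d ∨ ¬e ∨ k): d holds.
  (¬c ∨ ¬d ∨ k): ¬c holds.
  (c ∨ ¬d ∨ ¬k): ¬k holds.
  (c ∨ ¬e ∨ ¬k): ¬k holds.
  (¬d ∨ ¬e ∨ ¬k): ¬k holds.
  (¬c ∨ d ∨ e ∨ k): ¬c holds.
All clauses satisfied.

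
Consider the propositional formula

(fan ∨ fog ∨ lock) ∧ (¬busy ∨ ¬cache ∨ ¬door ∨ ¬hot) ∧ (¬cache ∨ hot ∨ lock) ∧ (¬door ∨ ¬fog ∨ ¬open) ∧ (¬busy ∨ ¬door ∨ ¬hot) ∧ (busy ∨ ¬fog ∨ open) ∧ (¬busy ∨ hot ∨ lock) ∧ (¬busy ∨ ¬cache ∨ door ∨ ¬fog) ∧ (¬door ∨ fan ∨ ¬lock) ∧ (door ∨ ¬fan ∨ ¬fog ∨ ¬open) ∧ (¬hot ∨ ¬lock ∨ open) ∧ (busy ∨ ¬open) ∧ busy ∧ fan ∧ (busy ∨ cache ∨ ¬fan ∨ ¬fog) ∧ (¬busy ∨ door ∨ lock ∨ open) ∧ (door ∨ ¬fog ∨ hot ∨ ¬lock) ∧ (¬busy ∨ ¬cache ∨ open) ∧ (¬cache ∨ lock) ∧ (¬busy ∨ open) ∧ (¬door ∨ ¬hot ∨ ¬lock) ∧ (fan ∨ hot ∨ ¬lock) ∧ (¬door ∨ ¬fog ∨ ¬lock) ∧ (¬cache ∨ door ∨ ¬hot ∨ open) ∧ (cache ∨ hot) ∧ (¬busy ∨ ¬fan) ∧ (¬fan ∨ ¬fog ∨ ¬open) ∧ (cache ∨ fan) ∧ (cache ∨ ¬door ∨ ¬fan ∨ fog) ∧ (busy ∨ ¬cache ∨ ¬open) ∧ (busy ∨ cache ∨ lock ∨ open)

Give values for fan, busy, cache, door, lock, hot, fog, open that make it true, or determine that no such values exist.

Case fan = True:
  (busy) forces busy = True.
  Clause (¬busy ∨ ¬fan) is falsified — contradiction.
Case fan = False:
  Clause (fan) is falsified — contradiction.
Both cases fail, so the formula is unsatisfiable.

Unsatisfiable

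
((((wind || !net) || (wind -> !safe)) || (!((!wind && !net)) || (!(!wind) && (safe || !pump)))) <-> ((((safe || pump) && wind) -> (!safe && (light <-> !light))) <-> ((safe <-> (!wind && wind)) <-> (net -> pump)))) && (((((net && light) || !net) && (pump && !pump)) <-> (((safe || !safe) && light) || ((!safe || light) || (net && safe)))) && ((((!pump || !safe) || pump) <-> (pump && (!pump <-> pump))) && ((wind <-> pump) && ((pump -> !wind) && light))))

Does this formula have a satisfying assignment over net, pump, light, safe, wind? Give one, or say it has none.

Unsatisfiable

The conjunct ((!pump || !safe) || pump) <-> (pump && (!pump <-> pump)) is unsatisfiable on its own:
  pump=F, safe=F: evaluates to False.
  pump=F, safe=T: evaluates to False.
  pump=T, safe=F: evaluates to False.
  pump=T, safe=T: evaluates to False.
So the whole conjunction is unsatisfiable.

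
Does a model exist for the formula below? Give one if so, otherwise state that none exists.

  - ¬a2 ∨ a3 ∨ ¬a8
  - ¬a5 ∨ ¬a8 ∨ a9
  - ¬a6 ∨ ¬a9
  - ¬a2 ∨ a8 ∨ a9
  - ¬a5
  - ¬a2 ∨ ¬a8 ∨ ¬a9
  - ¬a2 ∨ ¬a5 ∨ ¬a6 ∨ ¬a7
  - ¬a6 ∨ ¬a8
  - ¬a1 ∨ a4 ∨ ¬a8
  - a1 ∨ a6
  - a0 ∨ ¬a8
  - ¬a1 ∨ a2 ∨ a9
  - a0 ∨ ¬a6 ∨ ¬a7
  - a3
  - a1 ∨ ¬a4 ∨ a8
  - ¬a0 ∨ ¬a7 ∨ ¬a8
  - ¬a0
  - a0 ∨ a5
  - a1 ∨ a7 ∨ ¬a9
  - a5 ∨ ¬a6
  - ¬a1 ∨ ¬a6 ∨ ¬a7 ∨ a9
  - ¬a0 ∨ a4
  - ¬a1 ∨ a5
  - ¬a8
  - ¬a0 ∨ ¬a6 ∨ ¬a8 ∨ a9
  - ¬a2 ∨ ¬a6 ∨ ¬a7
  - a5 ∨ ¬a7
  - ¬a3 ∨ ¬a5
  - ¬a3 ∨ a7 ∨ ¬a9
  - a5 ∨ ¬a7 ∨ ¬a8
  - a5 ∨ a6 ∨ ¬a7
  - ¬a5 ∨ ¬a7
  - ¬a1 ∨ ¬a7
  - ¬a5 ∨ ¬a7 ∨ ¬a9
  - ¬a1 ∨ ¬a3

Case a0 = True:
  Clause (¬a0) is falsified — contradiction.
Case a0 = False:
  (¬a5) forces a5 = False.
  Clause (a0 ∨ a5) is falsified — contradiction.
Both cases fail, so the formula is unsatisfiable.

UNSATISFIABLE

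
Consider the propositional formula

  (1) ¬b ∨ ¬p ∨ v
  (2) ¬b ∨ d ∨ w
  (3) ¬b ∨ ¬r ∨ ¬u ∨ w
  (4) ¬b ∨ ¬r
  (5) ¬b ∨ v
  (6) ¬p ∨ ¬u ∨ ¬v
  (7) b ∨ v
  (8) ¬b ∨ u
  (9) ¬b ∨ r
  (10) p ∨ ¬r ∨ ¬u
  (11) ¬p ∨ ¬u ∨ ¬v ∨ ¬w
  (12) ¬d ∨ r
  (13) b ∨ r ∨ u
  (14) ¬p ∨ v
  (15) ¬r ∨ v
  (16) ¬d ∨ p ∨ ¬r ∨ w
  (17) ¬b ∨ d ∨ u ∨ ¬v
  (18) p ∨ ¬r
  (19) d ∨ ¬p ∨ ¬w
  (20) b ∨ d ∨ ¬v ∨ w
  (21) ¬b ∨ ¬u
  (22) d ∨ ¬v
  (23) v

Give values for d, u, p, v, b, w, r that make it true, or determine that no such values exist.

d=T; u=F; p=T; v=T; b=F; w=T; r=T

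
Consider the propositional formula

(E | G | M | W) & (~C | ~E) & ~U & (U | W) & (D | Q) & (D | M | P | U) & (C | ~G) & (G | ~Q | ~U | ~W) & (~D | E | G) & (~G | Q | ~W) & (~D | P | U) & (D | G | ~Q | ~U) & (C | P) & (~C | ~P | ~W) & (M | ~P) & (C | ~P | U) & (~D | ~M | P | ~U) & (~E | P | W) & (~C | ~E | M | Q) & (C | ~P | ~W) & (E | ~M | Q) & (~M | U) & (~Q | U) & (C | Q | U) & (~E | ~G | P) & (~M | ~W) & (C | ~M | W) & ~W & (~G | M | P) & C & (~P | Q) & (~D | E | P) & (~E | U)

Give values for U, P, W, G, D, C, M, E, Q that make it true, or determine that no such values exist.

Unsatisfiable — no assignment works.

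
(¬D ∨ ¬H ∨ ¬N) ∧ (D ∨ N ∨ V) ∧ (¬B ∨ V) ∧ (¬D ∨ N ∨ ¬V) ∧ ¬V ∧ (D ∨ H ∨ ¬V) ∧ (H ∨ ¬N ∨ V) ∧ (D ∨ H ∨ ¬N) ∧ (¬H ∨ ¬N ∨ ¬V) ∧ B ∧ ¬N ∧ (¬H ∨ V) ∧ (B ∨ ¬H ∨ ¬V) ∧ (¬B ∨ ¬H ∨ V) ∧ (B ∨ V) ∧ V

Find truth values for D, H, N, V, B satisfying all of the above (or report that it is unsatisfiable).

Unsatisfiable — no assignment works.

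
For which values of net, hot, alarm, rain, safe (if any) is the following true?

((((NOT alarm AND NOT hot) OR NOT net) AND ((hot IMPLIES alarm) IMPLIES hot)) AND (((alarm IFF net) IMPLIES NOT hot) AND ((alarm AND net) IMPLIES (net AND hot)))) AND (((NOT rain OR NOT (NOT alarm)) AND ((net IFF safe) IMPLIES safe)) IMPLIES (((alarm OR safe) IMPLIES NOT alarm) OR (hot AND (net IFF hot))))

net = False, hot = True, alarm = True, rain = False, safe = False

  (((NOT alarm AND NOT hot) OR NOT net) AND ((hot IMPLIES alarm) IMPLIES hot)) AND (((alarm IFF net) IMPLIES NOT hot) AND ((alarm AND net) IMPLIES (net AND hot))) = True
    ((NOT alarm AND NOT hot) OR NOT net) AND ((hot IMPLIES alarm) IMPLIES hot) = True
      (NOT alarm AND NOT hot) OR NOT net = True
        NOT alarm AND NOT hot = False
          NOT alarm = False
          NOT hot = False
        NOT net = True
      (hot IMPLIES alarm) IMPLIES hot = True
        hot IMPLIES alarm = True
    ((alarm IFF net) IMPLIES NOT hot) AND ((alarm AND net) IMPLIES (net AND hot)) = True
      (alarm IFF net) IMPLIES NOT hot = True
        alarm IFF net = False
        NOT hot = False
      (alarm AND net) IMPLIES (net AND hot) = True
        alarm AND net = False
        net AND hot = False
  ((NOT rain OR NOT (NOT alarm)) AND ((net IFF safe) IMPLIES safe)) IMPLIES (((alarm OR safe) IMPLIES NOT alarm) OR (hot AND (net IFF hot))) = True
    (NOT rain OR NOT (NOT alarm)) AND ((net IFF safe) IMPLIES safe) = False
      NOT rain OR NOT (NOT alarm) = True
        NOT rain = True
        NOT (NOT alarm) = True
          NOT alarm = False
      (net IFF safe) IMPLIES safe = False
        net IFF safe = True
    ((alarm OR safe) IMPLIES NOT alarm) OR (hot AND (net IFF hot)) = False
      (alarm OR safe) IMPLIES NOT alarm = False
        alarm OR safe = True
        NOT alarm = False
      hot AND (net IFF hot) = False
        net IFF hot = False
Both conjuncts True, so the formula holds.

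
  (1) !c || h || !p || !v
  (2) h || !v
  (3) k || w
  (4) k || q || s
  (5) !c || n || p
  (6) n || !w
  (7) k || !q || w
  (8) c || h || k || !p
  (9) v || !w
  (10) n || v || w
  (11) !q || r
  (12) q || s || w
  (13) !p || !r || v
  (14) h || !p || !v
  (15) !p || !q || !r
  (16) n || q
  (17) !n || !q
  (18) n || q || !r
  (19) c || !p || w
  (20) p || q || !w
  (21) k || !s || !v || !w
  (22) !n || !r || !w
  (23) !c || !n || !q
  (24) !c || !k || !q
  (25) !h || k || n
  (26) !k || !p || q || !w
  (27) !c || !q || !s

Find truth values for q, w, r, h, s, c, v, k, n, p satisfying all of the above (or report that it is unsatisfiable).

Set q = False.
  then (n || q) forces n = True.
Set w = False.
  then (k || w) forces k = True.
  then (q || s || w) forces s = True.
Set r = False.
Set h = True.
Set c = True.
Set v = False.
Set p = True.
All clauses satisfied.

q = False, w = False, r = False, h = True, s = True, c = True, v = False, k = True, n = True, p = True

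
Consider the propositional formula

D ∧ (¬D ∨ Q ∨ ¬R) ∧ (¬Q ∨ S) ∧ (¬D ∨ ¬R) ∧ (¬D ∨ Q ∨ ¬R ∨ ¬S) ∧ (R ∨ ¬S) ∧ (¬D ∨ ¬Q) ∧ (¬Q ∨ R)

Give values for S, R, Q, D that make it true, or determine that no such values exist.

S: False, R: False, Q: False, D: True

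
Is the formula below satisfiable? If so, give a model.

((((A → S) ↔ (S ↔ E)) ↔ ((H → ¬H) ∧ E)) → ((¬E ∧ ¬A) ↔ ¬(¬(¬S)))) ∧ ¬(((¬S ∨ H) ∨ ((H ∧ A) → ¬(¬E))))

The conjunct ¬(((¬S ∨ H) ∨ ((H ∧ A) → ¬(¬E)))) is unsatisfiable on its own:
  H = True: this becomes ¬((True ∨ (A → ¬(¬E)))) = False.
  H = False: this becomes ¬((¬S ∨ True)) = False.
So the whole conjunction is unsatisfiable.

The formula is unsatisfiable.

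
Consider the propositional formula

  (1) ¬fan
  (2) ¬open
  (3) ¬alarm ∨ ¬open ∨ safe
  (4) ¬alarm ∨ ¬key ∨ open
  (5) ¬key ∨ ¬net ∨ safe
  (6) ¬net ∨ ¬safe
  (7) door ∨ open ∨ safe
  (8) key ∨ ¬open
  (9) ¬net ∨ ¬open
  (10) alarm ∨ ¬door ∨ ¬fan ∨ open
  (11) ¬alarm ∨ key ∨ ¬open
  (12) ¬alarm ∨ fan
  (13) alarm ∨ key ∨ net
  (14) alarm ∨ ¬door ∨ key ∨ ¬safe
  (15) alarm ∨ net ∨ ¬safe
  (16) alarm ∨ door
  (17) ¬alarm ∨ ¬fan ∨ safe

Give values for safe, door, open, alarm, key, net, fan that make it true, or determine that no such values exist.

Unit clause (¬fan) forces fan = False.
Unit clause (¬open) forces open = False.
In (¬alarm ∨ fan) only ¬alarm is left, so alarm = False.
In (alarm ∨ door) only door is left, so door = True.
Try safe = True:
  (¬net ∨ ¬safe) forces net = False.
  clause (alarm ∨ net ∨ ¬safe) is falsified — backtrack.
So safe = False.
Set key = False.
  then (alarm ∨ key ∨ net) forces net = True.
All clauses satisfied.

safe=F; door=T; open=F; alarm=F; key=F; net=T; fan=F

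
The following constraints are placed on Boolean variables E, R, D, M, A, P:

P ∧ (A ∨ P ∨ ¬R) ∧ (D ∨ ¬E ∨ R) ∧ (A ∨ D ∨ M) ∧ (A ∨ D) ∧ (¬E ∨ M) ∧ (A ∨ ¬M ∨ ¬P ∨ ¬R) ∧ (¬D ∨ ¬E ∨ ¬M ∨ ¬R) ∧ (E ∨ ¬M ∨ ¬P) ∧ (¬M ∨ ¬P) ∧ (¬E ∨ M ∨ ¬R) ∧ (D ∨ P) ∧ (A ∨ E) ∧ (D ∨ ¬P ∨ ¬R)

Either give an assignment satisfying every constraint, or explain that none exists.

Unit clause (P) forces P = True.
In (¬M ∨ ¬P) only ¬M is left, so M = False.
In (¬E ∨ M) only ¬E is left, so E = False.
In (A ∨ E) only A is left, so A = True.
Set R = False.
Set D = True.
All clauses satisfied.

E = False, R = False, D = True, M = False, A = True, P = True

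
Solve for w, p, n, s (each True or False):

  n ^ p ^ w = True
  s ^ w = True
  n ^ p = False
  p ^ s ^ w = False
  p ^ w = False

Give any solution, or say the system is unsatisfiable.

w: True, p: True, n: True, s: False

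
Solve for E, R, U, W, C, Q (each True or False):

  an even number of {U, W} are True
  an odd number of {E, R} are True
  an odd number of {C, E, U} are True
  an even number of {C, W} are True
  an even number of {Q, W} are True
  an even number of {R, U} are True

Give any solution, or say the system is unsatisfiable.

E = True, R = False, U = False, W = False, C = False, Q = False

{U, W}: 0 true → even ✓
{E, R}: 1 true → odd ✓
{C, E, U}: 1 true → odd ✓
{C, W}: 0 true → even ✓
{Q, W}: 0 true → even ✓
{R, U}: 0 true → even ✓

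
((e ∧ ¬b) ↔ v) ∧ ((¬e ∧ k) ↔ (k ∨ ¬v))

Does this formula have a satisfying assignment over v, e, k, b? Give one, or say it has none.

v = True; e = True; k = False; b = False

  (e ∧ ¬b) ↔ v = True
    e ∧ ¬b = True
      ¬b = True
  (¬e ∧ k) ↔ (k ∨ ¬v) = True
    ¬e ∧ k = False
      ¬e = False
    k ∨ ¬v = False
      ¬v = False
Both conjuncts True, so the formula holds.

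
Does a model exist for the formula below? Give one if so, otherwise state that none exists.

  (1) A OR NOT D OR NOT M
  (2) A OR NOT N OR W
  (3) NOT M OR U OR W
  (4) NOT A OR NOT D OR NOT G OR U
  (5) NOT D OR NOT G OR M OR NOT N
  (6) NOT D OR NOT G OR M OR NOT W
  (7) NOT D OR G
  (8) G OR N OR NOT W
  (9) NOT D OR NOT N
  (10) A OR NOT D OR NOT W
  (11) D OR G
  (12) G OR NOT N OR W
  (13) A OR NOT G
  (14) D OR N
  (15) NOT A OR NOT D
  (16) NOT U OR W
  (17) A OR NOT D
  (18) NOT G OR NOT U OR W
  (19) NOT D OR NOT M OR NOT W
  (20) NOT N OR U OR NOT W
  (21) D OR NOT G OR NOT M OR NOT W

Set D = False.
  then (D OR G) forces G = True.
  then (A OR NOT G) forces A = True.
  then (D OR N) forces N = True.
Try M = True:
  (D OR NOT G OR NOT M OR NOT W) forces W = False.
  (NOT M OR U OR W) forces U = True.
  clause (NOT U OR W) is falsified — backtrack.
So M = False.
Set W = True.
  then (NOT N OR U OR NOT W) forces U = True.
All clauses satisfied.

D = False, G = True, M = False, W = True, A = True, N = True, U = True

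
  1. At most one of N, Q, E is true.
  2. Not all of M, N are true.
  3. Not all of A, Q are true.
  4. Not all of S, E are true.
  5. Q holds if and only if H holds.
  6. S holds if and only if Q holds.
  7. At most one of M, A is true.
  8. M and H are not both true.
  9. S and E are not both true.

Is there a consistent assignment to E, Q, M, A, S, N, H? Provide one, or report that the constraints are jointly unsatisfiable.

E = False; Q = False; M = False; A = False; S = False; N = False; H = False

  (1) {N, Q, E}: 0 true — at most one ✓
  (2) {M, N}: 0/2 true — not all ✓
  (3) {A, Q}: 0/2 true — not all ✓
  (4) {S, E}: 0/2 true — not all ✓
  (5) Q=F, H=F — same ✓
  (6) S=F, Q=F — same ✓
  (7) {M, A}: 0 true — at most one ✓
  (8) M=F, H=F — not both ✓
  (9) S=F, E=F — not both ✓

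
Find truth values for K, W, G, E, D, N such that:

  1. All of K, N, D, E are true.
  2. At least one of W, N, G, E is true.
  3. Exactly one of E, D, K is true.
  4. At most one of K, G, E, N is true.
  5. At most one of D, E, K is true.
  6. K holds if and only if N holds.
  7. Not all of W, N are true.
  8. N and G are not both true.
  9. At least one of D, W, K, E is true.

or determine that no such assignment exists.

Case K = True:
  (1) forces N = True.
  Constraint (4) is violated (K=T, N=T) — contradiction.
Case K = False:
  Constraint (1) is violated (K=F) — contradiction.
Both cases fail — unsatisfiable.

No satisfying assignment exists.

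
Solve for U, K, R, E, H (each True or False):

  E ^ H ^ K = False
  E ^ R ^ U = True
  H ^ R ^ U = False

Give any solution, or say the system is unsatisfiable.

U=F, K=T, R=T, E=F, H=T

E ^ H ^ K = F ^ T ^ T = False ✓
E ^ R ^ U = F ^ T ^ F = True ✓
H ^ R ^ U = T ^ T ^ F = False ✓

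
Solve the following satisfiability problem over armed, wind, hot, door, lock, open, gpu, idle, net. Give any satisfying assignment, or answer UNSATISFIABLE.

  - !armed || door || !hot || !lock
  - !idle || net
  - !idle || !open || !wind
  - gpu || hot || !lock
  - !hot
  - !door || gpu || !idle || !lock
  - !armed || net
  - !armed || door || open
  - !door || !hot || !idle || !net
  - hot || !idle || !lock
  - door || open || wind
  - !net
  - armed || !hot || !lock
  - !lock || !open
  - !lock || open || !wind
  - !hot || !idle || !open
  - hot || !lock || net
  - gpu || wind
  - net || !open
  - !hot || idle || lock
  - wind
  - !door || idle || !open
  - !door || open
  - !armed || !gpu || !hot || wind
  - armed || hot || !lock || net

armed=F; wind=T; hot=F; door=F; lock=F; open=F; gpu=F; idle=F; net=F

Unit clause (!hot) forces hot = False.
Unit clause (!net) forces net = False.
In (hot || !lock || net) only !lock is left, so lock = False.
In (net || !open) only !open is left, so open = False.
Unit clause (wind) forces wind = True.
In (!door || open) only !door is left, so door = False.
In (!idle || net) only !idle is left, so idle = False.
In (!armed || net) only !armed is left, so armed = False.
Set gpu = False.
All clauses satisfied.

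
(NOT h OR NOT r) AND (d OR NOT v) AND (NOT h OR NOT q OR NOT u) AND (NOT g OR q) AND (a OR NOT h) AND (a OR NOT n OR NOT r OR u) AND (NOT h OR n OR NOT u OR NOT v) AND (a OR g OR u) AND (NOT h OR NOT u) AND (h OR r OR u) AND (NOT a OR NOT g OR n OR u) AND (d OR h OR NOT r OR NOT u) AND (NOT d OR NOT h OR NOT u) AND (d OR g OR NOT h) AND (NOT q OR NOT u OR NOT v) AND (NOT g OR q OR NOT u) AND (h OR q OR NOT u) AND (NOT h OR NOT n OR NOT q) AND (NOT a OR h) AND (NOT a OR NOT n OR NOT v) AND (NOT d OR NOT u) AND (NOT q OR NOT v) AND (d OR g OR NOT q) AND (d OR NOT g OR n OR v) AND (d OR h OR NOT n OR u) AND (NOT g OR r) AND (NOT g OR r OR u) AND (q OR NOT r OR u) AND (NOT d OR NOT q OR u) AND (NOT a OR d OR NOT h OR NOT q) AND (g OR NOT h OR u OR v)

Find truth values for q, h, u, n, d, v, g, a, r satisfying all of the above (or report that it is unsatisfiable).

q = False; h = True; u = False; n = False; d = True; v = True; g = False; a = True; r = False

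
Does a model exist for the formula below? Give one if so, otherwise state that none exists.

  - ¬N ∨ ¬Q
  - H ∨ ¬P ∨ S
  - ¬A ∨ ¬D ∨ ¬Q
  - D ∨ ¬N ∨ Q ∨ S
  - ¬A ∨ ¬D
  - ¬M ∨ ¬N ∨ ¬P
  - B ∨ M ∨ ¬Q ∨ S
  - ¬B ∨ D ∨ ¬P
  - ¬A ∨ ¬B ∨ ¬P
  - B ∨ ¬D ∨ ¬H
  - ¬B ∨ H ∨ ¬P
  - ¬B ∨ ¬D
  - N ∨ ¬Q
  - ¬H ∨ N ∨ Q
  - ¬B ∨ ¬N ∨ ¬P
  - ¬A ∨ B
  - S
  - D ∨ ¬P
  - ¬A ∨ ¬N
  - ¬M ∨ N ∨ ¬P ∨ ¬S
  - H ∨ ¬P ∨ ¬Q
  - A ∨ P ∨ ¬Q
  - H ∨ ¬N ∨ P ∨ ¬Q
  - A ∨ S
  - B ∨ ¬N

D = False, N = True, H = False, P = False, S = True, A = False, B = True, Q = False, M = False

Unit clause (S) forces S = True.
Set D = False.
  then (D ∨ ¬P) forces P = False.
Set N = True.
  then (¬N ∨ ¬Q) forces Q = False.
  then (¬A ∨ ¬N) forces A = False.
  then (B ∨ ¬N) forces B = True.
Set H = False.
Set M = False.
All clauses satisfied.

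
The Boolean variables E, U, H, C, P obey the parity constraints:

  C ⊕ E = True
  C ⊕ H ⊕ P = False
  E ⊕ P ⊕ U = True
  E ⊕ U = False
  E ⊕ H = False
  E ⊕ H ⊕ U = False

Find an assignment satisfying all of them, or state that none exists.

E=F, U=F, H=F, C=T, P=T

C ⊕ E = T ⊕ F = True ✓
C ⊕ H ⊕ P = T ⊕ F ⊕ T = False ✓
E ⊕ P ⊕ U = F ⊕ T ⊕ F = True ✓
E ⊕ U = F ⊕ F = False ✓
E ⊕ H = F ⊕ F = False ✓
E ⊕ H ⊕ U = F ⊕ F ⊕ F = False ✓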